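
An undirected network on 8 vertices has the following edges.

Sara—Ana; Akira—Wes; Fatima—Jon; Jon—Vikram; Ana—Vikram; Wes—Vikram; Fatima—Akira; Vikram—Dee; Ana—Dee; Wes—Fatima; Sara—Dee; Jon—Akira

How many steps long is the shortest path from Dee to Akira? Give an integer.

3

One shortest route is Dee – Vikram – Jon – Akira, which uses 3 edges, and at distance 2 from Dee we only reach {Jon, Wes}, which does not include Akira. So d(Dee,Akira) = 3.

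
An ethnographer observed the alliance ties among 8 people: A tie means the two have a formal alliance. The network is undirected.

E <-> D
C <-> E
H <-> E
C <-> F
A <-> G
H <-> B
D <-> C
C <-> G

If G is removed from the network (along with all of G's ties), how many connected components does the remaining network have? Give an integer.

Without G, the remaining ties split the others into: {B, C, D, E, F, H}; {A}.
That's 2 separate components.

2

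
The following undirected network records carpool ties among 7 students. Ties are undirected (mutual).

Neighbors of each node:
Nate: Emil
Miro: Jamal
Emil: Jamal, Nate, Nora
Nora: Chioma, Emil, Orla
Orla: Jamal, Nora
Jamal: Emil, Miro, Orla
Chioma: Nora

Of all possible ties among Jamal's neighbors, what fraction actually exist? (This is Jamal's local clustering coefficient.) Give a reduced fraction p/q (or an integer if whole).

0

Jamal's neighbors: Emil, Miro, and Orla (k = 3).
Possible neighbor pairs: C(3,2) = 3. Edges among them: none → e = 0.
Clustering(Jamal) = 0/3 = 0.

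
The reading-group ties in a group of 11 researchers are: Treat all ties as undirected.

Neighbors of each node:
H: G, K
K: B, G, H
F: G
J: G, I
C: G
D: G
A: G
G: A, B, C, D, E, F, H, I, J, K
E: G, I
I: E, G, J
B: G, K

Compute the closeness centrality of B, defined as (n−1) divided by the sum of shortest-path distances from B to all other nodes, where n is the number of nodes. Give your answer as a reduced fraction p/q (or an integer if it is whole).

5/9

Distances from B: A:2, C:2, D:2, E:2, F:2, G:1, H:2, I:2, J:2, K:1. Sum = 18.
n = 11, so closeness = 10/18 = 5/9.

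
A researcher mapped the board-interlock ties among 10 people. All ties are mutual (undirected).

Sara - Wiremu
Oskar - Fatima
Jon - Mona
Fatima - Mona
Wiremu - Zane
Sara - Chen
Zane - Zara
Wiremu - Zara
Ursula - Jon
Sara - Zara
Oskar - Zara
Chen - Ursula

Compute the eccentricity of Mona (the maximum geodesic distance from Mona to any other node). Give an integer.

4

Distances from Mona: Chen:3, Fatima:1, Jon:1, Oskar:2, Sara:4, Ursula:2, Wiremu:4, Zane:4, Zara:3.
The largest is 4 (to Wiremu, Zane, and Sara), so the eccentricity of Mona is 4.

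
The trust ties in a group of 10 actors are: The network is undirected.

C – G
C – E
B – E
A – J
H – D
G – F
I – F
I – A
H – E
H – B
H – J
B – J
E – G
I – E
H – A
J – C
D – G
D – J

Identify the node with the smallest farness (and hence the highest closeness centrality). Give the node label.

E

Farness (sum of distances to all others) for each node — A:16, B:16, C:15, D:16, E:13, F:19, G:15, H:14, I:16, J:14.
The smallest farness is 13, for E, so E has the highest closeness.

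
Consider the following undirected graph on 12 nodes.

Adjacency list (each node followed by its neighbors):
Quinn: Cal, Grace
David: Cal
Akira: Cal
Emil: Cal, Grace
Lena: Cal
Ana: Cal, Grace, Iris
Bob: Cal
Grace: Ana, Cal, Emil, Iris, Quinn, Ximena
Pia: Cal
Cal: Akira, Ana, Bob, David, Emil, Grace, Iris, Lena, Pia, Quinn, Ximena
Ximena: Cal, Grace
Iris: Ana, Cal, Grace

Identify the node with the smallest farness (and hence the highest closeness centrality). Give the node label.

Farness (sum of distances to all others) for each node — Akira:21, Ana:19, Bob:21, Cal:11, David:21, Emil:20, Grace:16, Iris:19, Lena:21, Pia:21, Quinn:20, Ximena:20.
The smallest farness is 11, for Cal, so Cal has the highest closeness.

Cal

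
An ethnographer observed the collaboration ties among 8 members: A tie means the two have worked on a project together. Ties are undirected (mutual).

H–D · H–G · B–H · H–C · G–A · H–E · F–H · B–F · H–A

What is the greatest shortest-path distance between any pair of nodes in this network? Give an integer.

2

Eccentricity of each node (its greatest distance to any other): A:2, B:2, C:2, D:2, E:2, F:2, G:2, H:1.
The maximum eccentricity is 2, realized for instance by the pair B–C via B – H – C. So the diameter is 2.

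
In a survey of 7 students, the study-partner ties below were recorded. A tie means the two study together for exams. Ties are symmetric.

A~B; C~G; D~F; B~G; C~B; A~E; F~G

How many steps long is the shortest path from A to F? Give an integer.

3

One shortest route is A – B – G – F, which uses 3 edges, and at distance 2 from A we only reach {C, G}, which does not include F. So d(A,F) = 3.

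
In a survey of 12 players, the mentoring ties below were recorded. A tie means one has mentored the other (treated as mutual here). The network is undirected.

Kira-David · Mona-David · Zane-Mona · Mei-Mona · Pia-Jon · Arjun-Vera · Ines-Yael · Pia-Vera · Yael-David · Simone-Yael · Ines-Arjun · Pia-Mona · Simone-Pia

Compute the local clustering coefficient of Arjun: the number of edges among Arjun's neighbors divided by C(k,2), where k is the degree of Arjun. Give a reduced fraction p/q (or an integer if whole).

0

Arjun's neighbors: Ines and Vera (k = 2).
Possible neighbor pairs: C(2,2) = 1. Edges among them: none → e = 0.
Clustering(Arjun) = 0/1.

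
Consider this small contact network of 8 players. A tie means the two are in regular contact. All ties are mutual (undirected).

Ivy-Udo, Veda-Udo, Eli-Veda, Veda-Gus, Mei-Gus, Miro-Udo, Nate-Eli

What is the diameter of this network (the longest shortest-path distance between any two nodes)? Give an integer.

4

Eccentricity of each node (its greatest distance to any other): Eli:3, Gus:3, Ivy:4, Mei:4, Miro:4, Nate:4, Udo:3, Veda:2.
The maximum eccentricity is 4, realized for instance by the pair Ivy–Mei via Ivy – Udo – Veda – Gus – Mei. So the diameter is 4.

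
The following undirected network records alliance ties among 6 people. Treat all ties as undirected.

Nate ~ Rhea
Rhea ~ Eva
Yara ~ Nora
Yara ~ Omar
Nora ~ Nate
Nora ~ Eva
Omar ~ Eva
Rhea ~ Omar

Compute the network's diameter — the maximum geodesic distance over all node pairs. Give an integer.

Eccentricity of each node (its greatest distance to any other): Eva:2, Nate:2, Nora:2, Omar:2, Rhea:2, Yara:2.
The maximum eccentricity is 2, realized for instance by the pair Rhea–Nora via Rhea – Nate – Nora. So the diameter is 2.

2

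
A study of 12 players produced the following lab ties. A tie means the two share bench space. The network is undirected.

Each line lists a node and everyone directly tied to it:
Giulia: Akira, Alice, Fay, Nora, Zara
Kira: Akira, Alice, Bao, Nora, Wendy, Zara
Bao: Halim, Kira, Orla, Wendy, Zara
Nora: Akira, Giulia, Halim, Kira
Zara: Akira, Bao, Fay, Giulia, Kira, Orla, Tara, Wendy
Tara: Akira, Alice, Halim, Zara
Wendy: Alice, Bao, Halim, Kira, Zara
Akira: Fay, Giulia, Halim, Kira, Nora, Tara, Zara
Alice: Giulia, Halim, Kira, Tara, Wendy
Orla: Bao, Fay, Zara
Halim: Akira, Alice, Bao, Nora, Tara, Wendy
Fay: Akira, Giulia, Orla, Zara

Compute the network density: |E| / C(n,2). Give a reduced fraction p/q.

31/66

There are 31 edges and 12 nodes, so the maximum possible is C(12,2) = 66.
Density = 31/66.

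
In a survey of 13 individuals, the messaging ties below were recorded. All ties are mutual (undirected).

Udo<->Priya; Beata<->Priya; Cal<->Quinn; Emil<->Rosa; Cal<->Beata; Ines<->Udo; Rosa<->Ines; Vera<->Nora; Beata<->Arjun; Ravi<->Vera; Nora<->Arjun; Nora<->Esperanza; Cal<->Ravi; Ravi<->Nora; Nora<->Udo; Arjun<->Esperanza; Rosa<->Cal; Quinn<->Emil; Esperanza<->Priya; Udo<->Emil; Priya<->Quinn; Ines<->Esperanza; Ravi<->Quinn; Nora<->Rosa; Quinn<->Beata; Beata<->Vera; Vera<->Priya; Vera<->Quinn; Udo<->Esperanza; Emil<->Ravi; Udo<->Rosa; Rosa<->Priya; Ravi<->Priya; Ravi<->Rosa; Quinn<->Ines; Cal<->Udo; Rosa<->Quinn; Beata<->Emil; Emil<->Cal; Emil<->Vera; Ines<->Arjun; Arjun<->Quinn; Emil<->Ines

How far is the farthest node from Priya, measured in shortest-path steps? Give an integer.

2

Distances from Priya: Arjun:2, Beata:1, Cal:2, Emil:2, Esperanza:1, Ines:2, Nora:2, Quinn:1, Ravi:1, Rosa:1, Udo:1, Vera:1.
The largest is 2 (to Cal, Ines, Emil, Nora, and Arjun), so the eccentricity of Priya is 2.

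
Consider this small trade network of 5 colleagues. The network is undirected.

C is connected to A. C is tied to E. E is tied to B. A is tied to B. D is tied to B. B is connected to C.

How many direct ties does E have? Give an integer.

E is directly tied to B and C. That is 2 neighbors, so the degree of E is 2.

2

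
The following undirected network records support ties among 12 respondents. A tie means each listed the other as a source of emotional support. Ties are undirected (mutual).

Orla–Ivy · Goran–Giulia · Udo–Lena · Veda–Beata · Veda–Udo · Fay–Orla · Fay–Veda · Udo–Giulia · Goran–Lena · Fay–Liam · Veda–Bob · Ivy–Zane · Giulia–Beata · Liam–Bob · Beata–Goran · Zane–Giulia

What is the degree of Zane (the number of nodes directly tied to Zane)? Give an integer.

2

Zane is directly tied to Giulia and Ivy. That is 2 neighbors, so the degree of Zane is 2.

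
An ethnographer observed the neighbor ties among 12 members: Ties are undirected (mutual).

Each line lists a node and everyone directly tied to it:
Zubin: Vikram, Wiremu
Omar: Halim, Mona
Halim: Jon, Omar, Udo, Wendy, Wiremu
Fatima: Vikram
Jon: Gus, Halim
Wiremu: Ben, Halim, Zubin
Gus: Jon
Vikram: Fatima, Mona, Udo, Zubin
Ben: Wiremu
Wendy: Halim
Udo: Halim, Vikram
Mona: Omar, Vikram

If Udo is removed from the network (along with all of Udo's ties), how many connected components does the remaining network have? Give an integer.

1

Udo's neighbors (Halim and Vikram) remain reachable from one another through other ties, so the rest of the network stays in one piece.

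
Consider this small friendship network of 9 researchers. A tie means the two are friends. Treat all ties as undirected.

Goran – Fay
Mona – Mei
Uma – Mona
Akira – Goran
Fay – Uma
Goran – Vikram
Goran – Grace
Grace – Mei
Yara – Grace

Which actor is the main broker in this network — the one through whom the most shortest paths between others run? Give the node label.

Goran

Unnormalized betweenness of each node: Akira:0, Fay:11/2, Goran:33/2, Grace:12, Mei:9/2, Mona:5/2, Uma:3, Vikram:0, Yara:0.
Goran has the largest value, 33/2, making it the main broker — the node through which the most shortest paths run.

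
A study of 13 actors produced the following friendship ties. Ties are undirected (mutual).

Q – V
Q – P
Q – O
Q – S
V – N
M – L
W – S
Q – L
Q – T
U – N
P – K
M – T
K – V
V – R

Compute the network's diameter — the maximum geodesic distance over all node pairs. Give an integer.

5

Eccentricity of each node (its greatest distance to any other): K:4, L:4, M:5, N:4, O:4, P:4, Q:3, R:4, S:4, T:4, U:5, V:3, W:5.
The maximum eccentricity is 5, realized for instance by the pair M–U via M – T – Q – V – N – U. So the diameter is 5.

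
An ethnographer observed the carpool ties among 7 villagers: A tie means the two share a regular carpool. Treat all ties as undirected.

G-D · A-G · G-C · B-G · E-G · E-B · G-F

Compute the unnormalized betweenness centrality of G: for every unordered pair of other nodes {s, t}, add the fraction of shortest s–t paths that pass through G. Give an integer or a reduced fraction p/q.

Pairs whose geodesics pass through G — E–D: 1; E–C: 1; E–F: 1; E–A: 1; D–C: 1; D–F: 1; D–B: 1; D–A: 1; C–F: 1; C–B: 1; C–A: 1; F–B: 1; F–A: 1; B–A: 1.
All other pairs contribute 0.
Summing the contributions gives betweenness(G) = 14.

14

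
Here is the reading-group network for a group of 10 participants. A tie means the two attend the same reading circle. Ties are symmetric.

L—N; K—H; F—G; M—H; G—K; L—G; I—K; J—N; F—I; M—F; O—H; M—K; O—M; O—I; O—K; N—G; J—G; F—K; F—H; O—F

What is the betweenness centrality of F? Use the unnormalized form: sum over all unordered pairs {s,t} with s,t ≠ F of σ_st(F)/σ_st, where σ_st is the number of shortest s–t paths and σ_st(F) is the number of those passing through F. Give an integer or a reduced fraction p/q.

Pairs whose geodesics pass through F — H–I: 1/3; H–L: 1/2; H–G: 1/2; H–J: 1/2; H–N: 1/2; I–M: 1/3; I–L: 1/2; I–G: 1/2; I–J: 1/2; I–N: 1/2; M–L: 1/2; M–G: 1/2; M–J: 1/2; M–N: 1/2 … (+4 more pairs).
All other pairs contribute 0.
Summing the contributions gives betweenness(F) = 26/3.

26/3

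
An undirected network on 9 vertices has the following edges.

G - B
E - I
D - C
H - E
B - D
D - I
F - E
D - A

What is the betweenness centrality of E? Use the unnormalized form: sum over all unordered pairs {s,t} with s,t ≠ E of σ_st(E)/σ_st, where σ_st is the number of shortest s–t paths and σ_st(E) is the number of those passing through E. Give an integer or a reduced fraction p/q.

13

Pairs whose geodesics pass through E — C–F: 1; C–H: 1; F–G: 1; F–D: 1; F–I: 1; F–H: 1; F–B: 1; F–A: 1; G–H: 1; D–H: 1; I–H: 1; H–B: 1; H–A: 1.
All other pairs contribute 0.
Summing the contributions gives betweenness(E) = 13.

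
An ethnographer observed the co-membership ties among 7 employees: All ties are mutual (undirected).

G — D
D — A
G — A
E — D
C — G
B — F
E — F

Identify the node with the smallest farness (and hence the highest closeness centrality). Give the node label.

Farness (sum of distances to all others) for each node — A:13, B:19, C:17, D:10, E:11, F:14, G:12.
The smallest farness is 10, for D, so D has the highest closeness.

D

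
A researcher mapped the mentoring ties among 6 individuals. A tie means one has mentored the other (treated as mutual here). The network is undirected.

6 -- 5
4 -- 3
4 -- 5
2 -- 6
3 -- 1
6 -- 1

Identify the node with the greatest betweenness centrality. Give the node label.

Unnormalized betweenness of each node: 1:2, 2:0, 3:1, 4:1, 5:2, 6:5.
6 has the largest value, 5, making it the main broker — the node through which the most shortest paths run.

6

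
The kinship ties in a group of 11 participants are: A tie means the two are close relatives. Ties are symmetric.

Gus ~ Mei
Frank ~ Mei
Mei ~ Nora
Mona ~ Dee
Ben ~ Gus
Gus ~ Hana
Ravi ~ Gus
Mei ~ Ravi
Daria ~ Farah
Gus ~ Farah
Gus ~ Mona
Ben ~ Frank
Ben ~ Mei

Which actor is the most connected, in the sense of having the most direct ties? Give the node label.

Gus

Degrees — Ben:3, Daria:1, Dee:1, Farah:2, Frank:2, Gus:6, Hana:1, Mei:5, Mona:2, Nora:1, Ravi:2.
The maximum is 6, attained only by Gus.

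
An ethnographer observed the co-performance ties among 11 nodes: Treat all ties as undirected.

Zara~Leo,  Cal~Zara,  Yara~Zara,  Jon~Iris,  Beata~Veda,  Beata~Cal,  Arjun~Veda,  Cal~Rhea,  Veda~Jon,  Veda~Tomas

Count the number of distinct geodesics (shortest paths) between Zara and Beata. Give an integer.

The shortest distance is 2, and the only length-2 path is Zara–Cal–Beata. So there is exactly 1 shortest path.

1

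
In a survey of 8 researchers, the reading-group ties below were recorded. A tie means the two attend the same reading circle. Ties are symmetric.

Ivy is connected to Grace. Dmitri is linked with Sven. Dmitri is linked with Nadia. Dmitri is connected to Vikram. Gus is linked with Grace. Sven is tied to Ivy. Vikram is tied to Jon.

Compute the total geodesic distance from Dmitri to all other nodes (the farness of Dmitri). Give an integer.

14

Distances from Dmitri: Grace:3, Gus:4, Ivy:2, Jon:2, Nadia:1, Sven:1, Vikram:1.
Sum = 3 + 4 + 2 + 2 + 1 + 1 + 1 = 14.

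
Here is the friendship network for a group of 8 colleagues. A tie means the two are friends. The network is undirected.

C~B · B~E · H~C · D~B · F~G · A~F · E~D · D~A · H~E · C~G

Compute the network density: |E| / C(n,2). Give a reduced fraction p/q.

There are 10 edges and 8 nodes, so the maximum possible is C(8,2) = 28.
Density = 10/28 = 5/14.

5/14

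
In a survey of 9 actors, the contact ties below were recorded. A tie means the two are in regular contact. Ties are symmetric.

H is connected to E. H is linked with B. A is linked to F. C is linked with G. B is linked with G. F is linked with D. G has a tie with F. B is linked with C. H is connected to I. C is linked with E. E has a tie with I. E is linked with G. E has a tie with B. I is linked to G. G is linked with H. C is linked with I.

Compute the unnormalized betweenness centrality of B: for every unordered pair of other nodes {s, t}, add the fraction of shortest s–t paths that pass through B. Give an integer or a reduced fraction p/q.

Pairs whose geodesics pass through B — H–C: 1/4.
All other pairs contribute 0.
Summing the contributions gives betweenness(B) = 1/4.

1/4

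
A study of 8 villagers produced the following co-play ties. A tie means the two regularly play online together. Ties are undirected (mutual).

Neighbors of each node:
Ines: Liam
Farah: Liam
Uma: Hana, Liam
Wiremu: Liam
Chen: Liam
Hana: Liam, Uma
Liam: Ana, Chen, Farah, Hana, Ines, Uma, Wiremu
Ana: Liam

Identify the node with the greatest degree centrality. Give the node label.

Liam

Degrees — Ana:1, Chen:1, Farah:1, Hana:2, Ines:1, Liam:7, Uma:2, Wiremu:1.
The maximum is 7, attained only by Liam.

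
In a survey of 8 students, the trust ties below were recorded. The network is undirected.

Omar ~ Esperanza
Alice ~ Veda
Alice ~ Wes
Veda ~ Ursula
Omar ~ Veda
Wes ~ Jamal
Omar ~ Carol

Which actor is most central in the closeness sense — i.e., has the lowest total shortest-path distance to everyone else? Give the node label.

Veda

Farness (sum of distances to all others) for each node — Alice:14, Carol:20, Esperanza:20, Jamal:24, Omar:14, Ursula:18, Veda:12, Wes:18.
The smallest farness is 12, for Veda, so Veda has the highest closeness.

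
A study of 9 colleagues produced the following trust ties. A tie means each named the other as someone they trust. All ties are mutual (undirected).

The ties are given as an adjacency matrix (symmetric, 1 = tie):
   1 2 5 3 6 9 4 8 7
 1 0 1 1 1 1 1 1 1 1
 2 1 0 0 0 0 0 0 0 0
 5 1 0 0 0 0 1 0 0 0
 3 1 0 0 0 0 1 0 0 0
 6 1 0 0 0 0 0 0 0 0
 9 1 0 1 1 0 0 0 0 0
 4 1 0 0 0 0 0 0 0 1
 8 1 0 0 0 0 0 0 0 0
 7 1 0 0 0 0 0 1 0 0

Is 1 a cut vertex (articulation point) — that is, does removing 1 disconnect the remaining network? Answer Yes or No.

Yes

Removing 1 leaves {2} with no path to {3, 5, and 9}, so the network splits into 5 components. 1 is a cut vertex.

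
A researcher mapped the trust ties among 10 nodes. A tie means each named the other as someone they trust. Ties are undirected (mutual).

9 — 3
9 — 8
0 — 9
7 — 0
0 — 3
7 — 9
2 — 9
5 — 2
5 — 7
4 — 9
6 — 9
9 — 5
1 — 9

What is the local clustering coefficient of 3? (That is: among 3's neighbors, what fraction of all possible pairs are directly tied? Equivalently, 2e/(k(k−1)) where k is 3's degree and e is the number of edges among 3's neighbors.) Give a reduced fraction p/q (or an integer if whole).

3's neighbors: 0 and 9 (k = 2).
Possible neighbor pairs: C(2,2) = 1. Edges among them: 0–9 → e = 1.
Clustering(3) = 1/1.

1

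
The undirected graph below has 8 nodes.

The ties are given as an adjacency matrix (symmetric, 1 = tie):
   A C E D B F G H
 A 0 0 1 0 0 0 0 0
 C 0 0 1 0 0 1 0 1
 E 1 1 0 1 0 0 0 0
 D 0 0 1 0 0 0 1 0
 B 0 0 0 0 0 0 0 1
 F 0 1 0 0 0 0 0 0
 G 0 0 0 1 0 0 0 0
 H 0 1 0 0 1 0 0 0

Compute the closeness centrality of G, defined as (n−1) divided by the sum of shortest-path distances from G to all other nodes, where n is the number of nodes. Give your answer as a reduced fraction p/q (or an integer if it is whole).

7/22

Distances from G: A:3, B:5, C:3, D:1, E:2, F:4, H:4. Sum = 22.
n = 8, so closeness = 7/22.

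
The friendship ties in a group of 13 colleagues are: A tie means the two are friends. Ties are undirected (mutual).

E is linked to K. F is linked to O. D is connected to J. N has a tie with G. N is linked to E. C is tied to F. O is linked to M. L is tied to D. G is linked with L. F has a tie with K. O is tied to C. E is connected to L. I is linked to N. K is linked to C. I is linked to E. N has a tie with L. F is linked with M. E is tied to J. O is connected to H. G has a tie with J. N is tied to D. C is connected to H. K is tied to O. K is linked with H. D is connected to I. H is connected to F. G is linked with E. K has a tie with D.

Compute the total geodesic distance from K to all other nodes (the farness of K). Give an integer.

18

Distances from K: C:1, D:1, E:1, F:1, G:2, H:1, I:2, J:2, L:2, M:2, N:2, O:1.
Sum = 1 + 1 + 1 + 1 + 2 + 1 + 2 + 2 + 2 + 2 + 2 + 1 = 18.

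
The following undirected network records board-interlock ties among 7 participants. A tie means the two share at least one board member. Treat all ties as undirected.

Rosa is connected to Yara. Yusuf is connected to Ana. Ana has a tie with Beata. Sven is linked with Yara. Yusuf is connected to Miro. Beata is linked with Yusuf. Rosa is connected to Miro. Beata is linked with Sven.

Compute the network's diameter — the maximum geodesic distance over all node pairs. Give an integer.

3

Eccentricity of each node (its greatest distance to any other): Ana:3, Beata:3, Miro:3, Rosa:3, Sven:3, Yara:3, Yusuf:3.
The maximum eccentricity is 3, realized for instance by the pair Yara–Ana via Yara – Sven – Beata – Ana. So the diameter is 3.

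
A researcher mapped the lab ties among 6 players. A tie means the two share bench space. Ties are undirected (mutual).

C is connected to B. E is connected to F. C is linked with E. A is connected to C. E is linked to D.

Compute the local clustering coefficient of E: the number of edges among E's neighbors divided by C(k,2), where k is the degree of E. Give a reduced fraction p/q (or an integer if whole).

E's neighbors: C, D, and F (k = 3).
Possible neighbor pairs: C(3,2) = 3. Edges among them: none → e = 0.
Clustering(E) = 0/3 = 0.

0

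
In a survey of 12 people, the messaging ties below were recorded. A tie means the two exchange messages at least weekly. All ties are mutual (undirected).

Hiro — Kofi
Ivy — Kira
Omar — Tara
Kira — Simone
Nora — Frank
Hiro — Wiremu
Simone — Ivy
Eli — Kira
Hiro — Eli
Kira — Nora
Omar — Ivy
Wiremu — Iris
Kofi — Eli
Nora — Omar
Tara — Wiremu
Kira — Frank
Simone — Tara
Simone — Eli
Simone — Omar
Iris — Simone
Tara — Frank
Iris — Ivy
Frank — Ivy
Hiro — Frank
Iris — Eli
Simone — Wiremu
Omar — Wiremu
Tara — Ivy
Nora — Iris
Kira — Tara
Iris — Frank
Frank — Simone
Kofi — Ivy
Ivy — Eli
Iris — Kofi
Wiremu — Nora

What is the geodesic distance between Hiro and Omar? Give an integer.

One shortest route is Hiro – Wiremu – Omar, which uses 2 edges, and Hiro and Omar are not directly tied, so nothing shorter exists. So d(Hiro,Omar) = 2.

2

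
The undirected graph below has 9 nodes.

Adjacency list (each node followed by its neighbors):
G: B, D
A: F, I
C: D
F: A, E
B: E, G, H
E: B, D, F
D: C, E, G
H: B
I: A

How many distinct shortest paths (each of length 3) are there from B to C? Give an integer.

2

The shortest distance is 3. The length-3 paths are: B–E–D–C; B–G–D–C.
That gives 2 distinct shortest paths.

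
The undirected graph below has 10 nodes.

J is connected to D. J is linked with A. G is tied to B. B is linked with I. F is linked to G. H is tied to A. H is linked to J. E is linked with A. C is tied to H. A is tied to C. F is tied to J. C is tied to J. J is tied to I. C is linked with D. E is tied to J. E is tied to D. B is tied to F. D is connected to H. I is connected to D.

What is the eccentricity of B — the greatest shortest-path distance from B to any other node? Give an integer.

3

Distances from B: A:3, C:3, D:2, E:3, F:1, G:1, H:3, I:1, J:2.
The largest is 3 (to C, E, H, and A), so the eccentricity of B is 3.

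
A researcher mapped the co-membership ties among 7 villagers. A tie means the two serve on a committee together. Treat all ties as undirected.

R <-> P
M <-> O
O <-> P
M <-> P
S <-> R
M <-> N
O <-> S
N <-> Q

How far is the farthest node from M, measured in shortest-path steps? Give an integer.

Distances from M: N:1, O:1, P:1, Q:2, R:2, S:2.
The largest is 2 (to S, Q, and R), so the eccentricity of M is 2.

2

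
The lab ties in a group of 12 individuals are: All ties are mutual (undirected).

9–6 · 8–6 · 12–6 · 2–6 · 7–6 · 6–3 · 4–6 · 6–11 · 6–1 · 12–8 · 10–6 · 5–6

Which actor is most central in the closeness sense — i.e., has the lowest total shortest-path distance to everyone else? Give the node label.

Farness (sum of distances to all others) for each node — 1:21, 2:21, 3:21, 4:21, 5:21, 6:11, 7:21, 8:20, 9:21, 10:21, 11:21, 12:20.
The smallest farness is 11, for 6, so 6 has the highest closeness.

6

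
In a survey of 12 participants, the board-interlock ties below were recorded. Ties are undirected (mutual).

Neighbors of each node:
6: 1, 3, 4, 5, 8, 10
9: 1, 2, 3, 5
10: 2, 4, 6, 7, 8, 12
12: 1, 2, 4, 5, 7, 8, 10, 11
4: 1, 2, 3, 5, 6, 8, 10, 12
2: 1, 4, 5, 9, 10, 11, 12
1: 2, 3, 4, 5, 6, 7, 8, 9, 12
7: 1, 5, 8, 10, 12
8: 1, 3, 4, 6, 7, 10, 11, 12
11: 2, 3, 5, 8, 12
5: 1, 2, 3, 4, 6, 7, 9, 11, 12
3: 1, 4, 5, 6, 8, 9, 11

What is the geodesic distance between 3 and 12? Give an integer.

2

One shortest route is 3 – 4 – 12, which uses 2 edges, and 3 and 12 are not directly tied, so nothing shorter exists. So d(3,12) = 2.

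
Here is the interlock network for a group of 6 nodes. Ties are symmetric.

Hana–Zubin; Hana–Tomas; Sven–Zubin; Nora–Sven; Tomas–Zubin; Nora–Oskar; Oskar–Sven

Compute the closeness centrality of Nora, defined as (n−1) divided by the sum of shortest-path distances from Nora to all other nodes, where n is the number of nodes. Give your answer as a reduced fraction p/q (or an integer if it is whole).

Distances from Nora: Hana:3, Oskar:1, Sven:1, Tomas:3, Zubin:2. Sum = 10.
n = 6, so closeness = 5/10 = 1/2.

1/2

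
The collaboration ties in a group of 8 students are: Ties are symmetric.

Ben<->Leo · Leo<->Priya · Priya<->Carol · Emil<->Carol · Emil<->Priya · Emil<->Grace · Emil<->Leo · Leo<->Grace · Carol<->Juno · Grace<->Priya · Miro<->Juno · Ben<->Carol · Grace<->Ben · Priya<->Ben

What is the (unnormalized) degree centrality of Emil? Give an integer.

Emil is directly tied to Carol, Grace, Leo, and Priya. That is 4 neighbors, so the degree of Emil is 4.

4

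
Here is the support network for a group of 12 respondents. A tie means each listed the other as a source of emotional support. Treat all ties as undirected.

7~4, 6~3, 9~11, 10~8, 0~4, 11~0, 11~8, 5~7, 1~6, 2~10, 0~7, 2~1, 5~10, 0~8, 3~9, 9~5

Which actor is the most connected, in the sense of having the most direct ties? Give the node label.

0

Degrees — 0:4, 1:2, 2:2, 3:2, 4:2, 5:3, 6:2, 7:3, 8:3, 9:3, 10:3, 11:3.
The maximum is 4, attained only by 0.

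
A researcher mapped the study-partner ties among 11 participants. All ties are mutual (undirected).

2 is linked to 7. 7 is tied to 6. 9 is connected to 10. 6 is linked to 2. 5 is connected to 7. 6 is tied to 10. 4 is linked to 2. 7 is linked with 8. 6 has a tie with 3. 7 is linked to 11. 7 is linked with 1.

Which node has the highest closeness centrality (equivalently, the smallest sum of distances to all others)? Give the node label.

7

Farness (sum of distances to all others) for each node — 1:24, 2:18, 3:25, 4:27, 5:24, 6:16, 7:15, 8:24, 9:32, 10:23, 11:24.
The smallest farness is 15, for 7, so 7 has the highest closeness.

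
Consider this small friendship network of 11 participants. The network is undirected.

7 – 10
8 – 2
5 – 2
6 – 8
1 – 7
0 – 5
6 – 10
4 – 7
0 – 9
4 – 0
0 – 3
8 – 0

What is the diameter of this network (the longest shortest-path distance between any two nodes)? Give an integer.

5

Eccentricity of each node (its greatest distance to any other): 0:3, 1:5, 2:5, 3:4, 4:3, 5:4, 6:3, 7:4, 8:4, 9:4, 10:4.
The maximum eccentricity is 5, realized for instance by the pair 2–1 via 2 – 8 – 6 – 10 – 7 – 1. So the diameter is 5.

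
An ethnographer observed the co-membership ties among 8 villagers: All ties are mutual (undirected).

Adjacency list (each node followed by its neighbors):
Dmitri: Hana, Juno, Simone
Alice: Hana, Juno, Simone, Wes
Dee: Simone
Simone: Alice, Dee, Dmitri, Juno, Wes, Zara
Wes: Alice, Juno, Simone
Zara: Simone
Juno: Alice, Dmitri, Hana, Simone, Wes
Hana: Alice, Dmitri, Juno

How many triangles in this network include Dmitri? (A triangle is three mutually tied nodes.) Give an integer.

Dmitri's neighbors: Hana, Juno, and Simone.
Neighbor pairs that are themselves tied: Dmitri–Hana–Juno; Dmitri–Juno–Simone. Each forms one triangle with Dmitri, for 2 in total.

2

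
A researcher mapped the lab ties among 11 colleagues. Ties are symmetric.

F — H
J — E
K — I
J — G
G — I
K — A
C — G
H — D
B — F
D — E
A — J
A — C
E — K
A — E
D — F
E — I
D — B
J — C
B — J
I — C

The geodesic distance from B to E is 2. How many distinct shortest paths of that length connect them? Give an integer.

2

The shortest distance is 2. The length-2 paths are: B–J–E; B–D–E.
That gives 2 distinct shortest paths.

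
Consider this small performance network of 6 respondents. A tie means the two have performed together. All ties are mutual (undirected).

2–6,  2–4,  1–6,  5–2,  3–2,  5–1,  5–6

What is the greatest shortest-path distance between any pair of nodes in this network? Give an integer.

Eccentricity of each node (its greatest distance to any other): 1:3, 2:2, 3:3, 4:3, 5:2, 6:2.
The maximum eccentricity is 3, realized for instance by the pair 3–1 via 3 – 2 – 5 – 1. So the diameter is 3.

3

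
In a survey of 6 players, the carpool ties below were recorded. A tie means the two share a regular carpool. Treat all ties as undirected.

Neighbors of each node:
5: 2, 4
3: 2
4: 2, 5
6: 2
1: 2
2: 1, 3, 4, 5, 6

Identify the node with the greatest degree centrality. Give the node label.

Degrees — 1:1, 2:5, 3:1, 4:2, 5:2, 6:1.
The maximum is 5, attained only by 2.

2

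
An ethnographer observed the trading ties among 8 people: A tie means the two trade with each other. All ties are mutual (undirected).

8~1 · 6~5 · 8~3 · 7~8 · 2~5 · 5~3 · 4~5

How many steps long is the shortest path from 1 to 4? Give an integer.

4

One shortest route is 1 – 8 – 3 – 5 – 4, which uses 4 edges, and at distance 3 from 1 we only reach {5}, which does not include 4. So d(1,4) = 4.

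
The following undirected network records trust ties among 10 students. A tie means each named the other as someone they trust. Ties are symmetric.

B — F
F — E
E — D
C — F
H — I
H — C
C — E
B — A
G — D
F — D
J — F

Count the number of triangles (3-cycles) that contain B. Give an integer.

0

B's neighbors are A and F, but none of them are tied to each other, so no triangle contains B.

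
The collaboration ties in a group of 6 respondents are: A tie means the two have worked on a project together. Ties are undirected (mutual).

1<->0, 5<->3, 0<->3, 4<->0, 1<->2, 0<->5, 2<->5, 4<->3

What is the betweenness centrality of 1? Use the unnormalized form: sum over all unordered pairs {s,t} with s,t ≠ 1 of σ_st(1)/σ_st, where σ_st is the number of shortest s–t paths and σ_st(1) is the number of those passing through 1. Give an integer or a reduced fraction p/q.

Pairs whose geodesics pass through 1 — 0–2: 1/2; 4–2: 1/3.
All other pairs contribute 0.
Summing the contributions gives betweenness(1) = 5/6.

5/6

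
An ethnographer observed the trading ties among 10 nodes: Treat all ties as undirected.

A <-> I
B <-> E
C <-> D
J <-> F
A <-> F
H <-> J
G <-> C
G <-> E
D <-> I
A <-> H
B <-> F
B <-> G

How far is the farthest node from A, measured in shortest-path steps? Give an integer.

3

Distances from A: B:2, C:3, D:2, E:3, F:1, G:3, H:1, I:1, J:2.
The largest is 3 (to C, G, and E), so the eccentricity of A is 3.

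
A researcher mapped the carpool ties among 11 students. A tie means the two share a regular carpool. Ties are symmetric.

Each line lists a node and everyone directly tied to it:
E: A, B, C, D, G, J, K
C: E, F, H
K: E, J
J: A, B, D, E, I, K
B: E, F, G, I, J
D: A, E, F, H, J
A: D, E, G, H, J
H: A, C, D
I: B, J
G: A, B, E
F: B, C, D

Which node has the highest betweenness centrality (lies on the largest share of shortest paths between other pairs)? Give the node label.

Unnormalized betweenness of each node: A:473/120, B:86/15, C:109/60, D:581/120, E:423/40, F:7/4, G:11/24, H:5/6, I:0, J:161/20, K:0.
E has the largest value, 423/40, making it the main broker — the node through which the most shortest paths run.

E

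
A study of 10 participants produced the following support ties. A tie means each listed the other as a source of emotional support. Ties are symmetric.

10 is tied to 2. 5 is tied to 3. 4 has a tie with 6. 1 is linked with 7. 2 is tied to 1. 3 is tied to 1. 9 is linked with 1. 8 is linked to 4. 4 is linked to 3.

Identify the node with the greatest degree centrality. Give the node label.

1

Degrees — 1:4, 2:2, 3:3, 4:3, 5:1, 6:1, 7:1, 8:1, 9:1, 10:1.
The maximum is 4, attained only by 1.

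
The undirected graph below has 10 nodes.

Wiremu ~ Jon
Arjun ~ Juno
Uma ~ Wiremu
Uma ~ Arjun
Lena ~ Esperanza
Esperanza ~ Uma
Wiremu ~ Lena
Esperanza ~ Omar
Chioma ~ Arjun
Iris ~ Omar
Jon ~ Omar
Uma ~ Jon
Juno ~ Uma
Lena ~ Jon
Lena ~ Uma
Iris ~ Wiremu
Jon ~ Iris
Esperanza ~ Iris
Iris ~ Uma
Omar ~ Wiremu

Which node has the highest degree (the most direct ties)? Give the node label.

Degrees — Arjun:3, Chioma:1, Esperanza:4, Iris:5, Jon:5, Juno:2, Lena:4, Omar:4, Uma:7, Wiremu:5.
The maximum is 7, attained only by Uma.

Uma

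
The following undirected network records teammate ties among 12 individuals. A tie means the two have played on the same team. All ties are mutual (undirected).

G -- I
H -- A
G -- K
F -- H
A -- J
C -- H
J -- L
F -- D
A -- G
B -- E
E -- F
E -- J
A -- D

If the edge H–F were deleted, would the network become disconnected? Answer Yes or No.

No

Even without that edge, H still reaches F via H – A – D – F, so the network stays connected. Not a bridge.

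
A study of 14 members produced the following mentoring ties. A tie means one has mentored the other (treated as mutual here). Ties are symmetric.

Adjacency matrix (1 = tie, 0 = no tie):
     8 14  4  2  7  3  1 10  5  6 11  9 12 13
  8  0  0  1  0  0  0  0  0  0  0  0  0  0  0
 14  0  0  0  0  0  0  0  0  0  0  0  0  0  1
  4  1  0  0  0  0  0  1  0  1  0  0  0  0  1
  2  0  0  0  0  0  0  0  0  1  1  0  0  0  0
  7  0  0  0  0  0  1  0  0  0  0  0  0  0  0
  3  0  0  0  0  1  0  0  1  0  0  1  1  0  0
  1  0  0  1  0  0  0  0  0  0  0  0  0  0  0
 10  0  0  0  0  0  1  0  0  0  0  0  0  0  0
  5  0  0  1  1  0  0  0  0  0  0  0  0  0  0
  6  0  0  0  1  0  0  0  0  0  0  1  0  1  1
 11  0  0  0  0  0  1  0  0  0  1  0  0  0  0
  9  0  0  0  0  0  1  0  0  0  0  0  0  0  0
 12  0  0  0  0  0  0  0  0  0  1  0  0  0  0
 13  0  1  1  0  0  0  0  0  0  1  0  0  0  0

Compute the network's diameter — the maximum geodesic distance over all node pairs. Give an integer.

6

Eccentricity of each node (its greatest distance to any other): 1:6, 2:4, 3:5, 4:5, 5:5, 6:3, 7:6, 8:6, 9:6, 10:6, 11:4, 12:4, 13:4, 14:5.
The maximum eccentricity is 6, realized for instance by the pair 8–7 via 8 – 4 – 13 – 6 – 11 – 3 – 7. So the diameter is 6.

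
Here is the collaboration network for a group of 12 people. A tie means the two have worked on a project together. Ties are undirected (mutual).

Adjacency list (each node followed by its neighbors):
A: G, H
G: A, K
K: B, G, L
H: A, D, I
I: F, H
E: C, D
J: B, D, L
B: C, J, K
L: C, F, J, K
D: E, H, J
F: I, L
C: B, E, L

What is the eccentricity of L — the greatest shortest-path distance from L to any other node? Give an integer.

Distances from L: A:3, B:2, C:1, D:2, E:2, F:1, G:2, H:3, I:2, J:1, K:1.
The largest is 3 (to A and H), so the eccentricity of L is 3.

3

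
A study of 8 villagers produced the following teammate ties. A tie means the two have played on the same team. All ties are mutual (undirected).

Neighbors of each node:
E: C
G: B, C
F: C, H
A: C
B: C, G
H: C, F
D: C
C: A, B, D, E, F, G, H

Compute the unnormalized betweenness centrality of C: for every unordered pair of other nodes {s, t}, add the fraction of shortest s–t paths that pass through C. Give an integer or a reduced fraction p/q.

Pairs whose geodesics pass through C — B–D: 1; B–E: 1; B–F: 1; B–A: 1; B–H: 1; D–E: 1; D–F: 1; D–A: 1; D–H: 1; D–G: 1; E–F: 1; E–A: 1; E–H: 1; E–G: 1 … (+5 more pairs).
All other pairs contribute 0.
Summing the contributions gives betweenness(C) = 19.

19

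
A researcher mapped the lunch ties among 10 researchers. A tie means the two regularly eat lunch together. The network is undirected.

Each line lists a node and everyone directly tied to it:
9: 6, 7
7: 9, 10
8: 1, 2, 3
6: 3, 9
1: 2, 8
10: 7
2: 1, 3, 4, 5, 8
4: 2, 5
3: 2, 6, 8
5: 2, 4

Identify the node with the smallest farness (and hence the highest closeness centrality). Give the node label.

Farness (sum of distances to all others) for each node — 1:26, 2:19, 3:18, 4:26, 5:26, 6:20, 7:30, 8:21, 9:24, 10:38.
The smallest farness is 18, for 3, so 3 has the highest closeness.

3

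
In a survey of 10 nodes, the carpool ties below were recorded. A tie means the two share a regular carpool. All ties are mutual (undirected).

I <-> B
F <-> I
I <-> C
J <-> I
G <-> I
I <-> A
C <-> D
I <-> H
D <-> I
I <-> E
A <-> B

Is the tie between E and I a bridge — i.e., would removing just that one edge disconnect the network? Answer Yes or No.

Without the E–I edge there is no alternate route between E and I, so the network disconnects. It is a bridge.

Yes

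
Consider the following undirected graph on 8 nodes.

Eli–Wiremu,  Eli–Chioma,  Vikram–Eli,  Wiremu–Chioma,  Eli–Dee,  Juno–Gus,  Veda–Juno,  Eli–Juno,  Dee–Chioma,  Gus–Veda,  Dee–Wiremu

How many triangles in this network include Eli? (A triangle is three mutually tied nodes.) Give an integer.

3

Eli's neighbors: Chioma, Dee, Juno, Vikram, and Wiremu.
Neighbor pairs that are themselves tied: Eli–Chioma–Dee; Eli–Chioma–Wiremu; Eli–Dee–Wiremu. Each forms one triangle with Eli, for 3 in total.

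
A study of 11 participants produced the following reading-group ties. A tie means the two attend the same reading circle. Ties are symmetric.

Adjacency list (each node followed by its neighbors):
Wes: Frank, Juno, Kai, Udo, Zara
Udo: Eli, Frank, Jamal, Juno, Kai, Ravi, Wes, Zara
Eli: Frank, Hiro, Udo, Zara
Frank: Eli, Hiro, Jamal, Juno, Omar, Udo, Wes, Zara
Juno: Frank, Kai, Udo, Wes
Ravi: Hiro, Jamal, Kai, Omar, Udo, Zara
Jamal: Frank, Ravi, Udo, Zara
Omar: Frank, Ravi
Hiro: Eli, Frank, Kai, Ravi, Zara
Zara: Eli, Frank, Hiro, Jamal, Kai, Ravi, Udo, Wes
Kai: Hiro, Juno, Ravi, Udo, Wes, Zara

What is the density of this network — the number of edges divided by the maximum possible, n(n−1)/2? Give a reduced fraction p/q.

There are 30 edges and 11 nodes, so the maximum possible is C(11,2) = 55.
Density = 30/55 = 6/11.

6/11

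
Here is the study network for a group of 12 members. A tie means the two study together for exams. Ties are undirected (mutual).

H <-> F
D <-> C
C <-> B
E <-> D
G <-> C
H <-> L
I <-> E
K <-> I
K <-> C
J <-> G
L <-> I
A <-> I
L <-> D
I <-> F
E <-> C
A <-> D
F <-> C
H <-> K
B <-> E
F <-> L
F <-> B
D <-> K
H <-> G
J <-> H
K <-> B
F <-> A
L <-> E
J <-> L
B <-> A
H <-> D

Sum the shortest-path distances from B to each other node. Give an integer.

18

Distances from B: A:1, C:1, D:2, E:1, F:1, G:2, H:2, I:2, J:3, K:1, L:2.
Sum = 1 + 1 + 2 + 1 + 1 + 2 + 2 + 2 + 3 + 1 + 2 = 18.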